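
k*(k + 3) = k^2 + 3*k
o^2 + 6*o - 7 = (o - 1)*(o + 7)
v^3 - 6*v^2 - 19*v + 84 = (v - 7)*(v - 3)*(v + 4)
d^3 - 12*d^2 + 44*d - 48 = (d - 6)*(d - 4)*(d - 2)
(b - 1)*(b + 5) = b^2 + 4*b - 5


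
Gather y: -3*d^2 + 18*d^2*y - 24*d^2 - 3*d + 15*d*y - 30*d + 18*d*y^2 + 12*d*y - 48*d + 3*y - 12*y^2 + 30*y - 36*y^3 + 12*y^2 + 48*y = -27*d^2 + 18*d*y^2 - 81*d - 36*y^3 + y*(18*d^2 + 27*d + 81)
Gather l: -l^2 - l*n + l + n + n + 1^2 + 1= -l^2 + l*(1 - n) + 2*n + 2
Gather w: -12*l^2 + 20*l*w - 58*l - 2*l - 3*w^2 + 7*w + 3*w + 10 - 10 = -12*l^2 - 60*l - 3*w^2 + w*(20*l + 10)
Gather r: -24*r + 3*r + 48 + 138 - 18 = 168 - 21*r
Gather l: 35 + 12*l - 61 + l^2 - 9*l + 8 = l^2 + 3*l - 18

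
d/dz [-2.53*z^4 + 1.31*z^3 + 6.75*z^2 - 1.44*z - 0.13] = -10.12*z^3 + 3.93*z^2 + 13.5*z - 1.44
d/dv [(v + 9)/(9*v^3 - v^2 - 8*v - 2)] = (9*v^3 - v^2 - 8*v + (v + 9)*(-27*v^2 + 2*v + 8) - 2)/(-9*v^3 + v^2 + 8*v + 2)^2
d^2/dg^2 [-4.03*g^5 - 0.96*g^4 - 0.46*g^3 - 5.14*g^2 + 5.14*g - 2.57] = -80.6*g^3 - 11.52*g^2 - 2.76*g - 10.28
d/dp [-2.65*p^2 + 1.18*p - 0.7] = 1.18 - 5.3*p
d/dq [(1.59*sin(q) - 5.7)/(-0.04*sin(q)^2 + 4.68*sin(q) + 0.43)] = (0.0636*sin(q)^2 - 0.456*sin(q) + 27.3597)*cos(q)/(0.0016*sin(q)^4 - 0.3744*sin(q)^3 + 21.868*sin(q)^2 + 4.0248*sin(q) + 0.1849)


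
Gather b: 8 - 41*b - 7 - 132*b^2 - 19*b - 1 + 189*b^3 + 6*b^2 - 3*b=189*b^3 - 126*b^2 - 63*b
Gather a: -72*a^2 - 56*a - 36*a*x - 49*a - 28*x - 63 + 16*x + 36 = -72*a^2 + a*(-36*x - 105) - 12*x - 27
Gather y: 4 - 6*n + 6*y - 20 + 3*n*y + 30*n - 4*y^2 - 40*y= 24*n - 4*y^2 + y*(3*n - 34) - 16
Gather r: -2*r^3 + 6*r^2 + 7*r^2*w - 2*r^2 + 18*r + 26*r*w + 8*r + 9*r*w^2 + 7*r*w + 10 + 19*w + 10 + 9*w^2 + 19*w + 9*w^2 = -2*r^3 + r^2*(7*w + 4) + r*(9*w^2 + 33*w + 26) + 18*w^2 + 38*w + 20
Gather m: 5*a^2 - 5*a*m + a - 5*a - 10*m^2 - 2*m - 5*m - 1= 5*a^2 - 4*a - 10*m^2 + m*(-5*a - 7) - 1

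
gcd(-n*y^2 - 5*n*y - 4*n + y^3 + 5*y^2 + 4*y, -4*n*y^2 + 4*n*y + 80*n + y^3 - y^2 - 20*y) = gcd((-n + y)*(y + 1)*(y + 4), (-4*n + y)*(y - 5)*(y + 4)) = y + 4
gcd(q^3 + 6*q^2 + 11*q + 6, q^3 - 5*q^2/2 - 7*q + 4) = q + 2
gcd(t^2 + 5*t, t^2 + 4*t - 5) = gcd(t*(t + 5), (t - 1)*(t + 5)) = t + 5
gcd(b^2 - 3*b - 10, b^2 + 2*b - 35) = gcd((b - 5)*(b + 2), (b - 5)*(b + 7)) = b - 5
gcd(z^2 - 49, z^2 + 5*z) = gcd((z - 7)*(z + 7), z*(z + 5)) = 1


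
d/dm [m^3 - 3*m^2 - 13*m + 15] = 3*m^2 - 6*m - 13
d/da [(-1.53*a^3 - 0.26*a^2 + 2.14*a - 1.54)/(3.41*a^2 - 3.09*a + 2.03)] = (-5.2173*a^4 + 9.4554*a^3 - 15.8117*a^2 + 9.4472*a - 0.4144)/(11.6281*a^4 - 21.0738*a^3 + 23.3927*a^2 - 12.5454*a + 4.1209)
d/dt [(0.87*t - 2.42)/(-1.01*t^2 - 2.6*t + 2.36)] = (0.8787*t^2 - 4.8884*t - 4.2388)/(1.0201*t^4 + 5.252*t^3 + 1.9928*t^2 - 12.272*t + 5.5696)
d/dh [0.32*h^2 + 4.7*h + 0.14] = 0.64*h + 4.7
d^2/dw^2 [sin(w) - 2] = -sin(w)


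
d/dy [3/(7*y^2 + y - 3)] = 3*(-14*y - 1)/(7*y^2 + y - 3)^2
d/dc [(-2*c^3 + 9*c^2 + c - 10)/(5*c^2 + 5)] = (-2*c^4 - 7*c^2 + 38*c + 1)/(5*(c^4 + 2*c^2 + 1))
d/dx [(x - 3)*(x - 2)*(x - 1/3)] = 3*x^2 - 32*x/3 + 23/3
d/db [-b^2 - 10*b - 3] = -2*b - 10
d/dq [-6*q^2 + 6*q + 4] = 6 - 12*q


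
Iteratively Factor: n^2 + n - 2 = (n + 2)*(n - 1)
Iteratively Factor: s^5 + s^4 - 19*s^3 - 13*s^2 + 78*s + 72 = (s - 3)*(s^4 + 4*s^3 - 7*s^2 - 34*s - 24) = (s - 3)*(s + 4)*(s^3 - 7*s - 6) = (s - 3)*(s + 2)*(s + 4)*(s^2 - 2*s - 3) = (s - 3)^2*(s + 2)*(s + 4)*(s + 1)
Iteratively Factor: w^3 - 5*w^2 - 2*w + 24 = (w + 2)*(w^2 - 7*w + 12) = (w - 4)*(w + 2)*(w - 3)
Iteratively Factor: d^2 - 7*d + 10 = (d - 5)*(d - 2)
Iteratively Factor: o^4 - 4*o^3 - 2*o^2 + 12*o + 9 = (o + 1)*(o^3 - 5*o^2 + 3*o + 9) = (o - 3)*(o + 1)*(o^2 - 2*o - 3) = (o - 3)*(o + 1)^2*(o - 3)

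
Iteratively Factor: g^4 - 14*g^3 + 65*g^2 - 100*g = (g - 5)*(g^3 - 9*g^2 + 20*g) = (g - 5)^2*(g^2 - 4*g) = g*(g - 5)^2*(g - 4)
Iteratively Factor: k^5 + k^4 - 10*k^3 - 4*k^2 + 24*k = (k - 2)*(k^4 + 3*k^3 - 4*k^2 - 12*k) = (k - 2)*(k + 3)*(k^3 - 4*k) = k*(k - 2)*(k + 3)*(k^2 - 4) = k*(k - 2)^2*(k + 3)*(k + 2)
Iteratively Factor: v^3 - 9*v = (v - 3)*(v^2 + 3*v) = (v - 3)*(v + 3)*(v)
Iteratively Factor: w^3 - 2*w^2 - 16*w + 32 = (w + 4)*(w^2 - 6*w + 8) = (w - 2)*(w + 4)*(w - 4)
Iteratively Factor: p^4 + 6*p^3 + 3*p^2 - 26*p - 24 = (p + 4)*(p^3 + 2*p^2 - 5*p - 6) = (p - 2)*(p + 4)*(p^2 + 4*p + 3) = (p - 2)*(p + 1)*(p + 4)*(p + 3)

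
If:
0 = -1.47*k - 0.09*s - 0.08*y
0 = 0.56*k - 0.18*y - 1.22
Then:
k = 0.321428571428571*y + 2.17857142857143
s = -6.13888888888889*y - 35.5833333333333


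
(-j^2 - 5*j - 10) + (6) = -j^2 - 5*j - 4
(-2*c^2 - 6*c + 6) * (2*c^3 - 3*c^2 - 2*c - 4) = -4*c^5 - 6*c^4 + 34*c^3 + 2*c^2 + 12*c - 24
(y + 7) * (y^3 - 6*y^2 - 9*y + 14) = y^4 + y^3 - 51*y^2 - 49*y + 98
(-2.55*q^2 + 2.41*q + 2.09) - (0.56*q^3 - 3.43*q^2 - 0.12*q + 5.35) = -0.56*q^3 + 0.88*q^2 + 2.53*q - 3.26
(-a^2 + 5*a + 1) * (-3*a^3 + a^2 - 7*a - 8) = 3*a^5 - 16*a^4 + 9*a^3 - 26*a^2 - 47*a - 8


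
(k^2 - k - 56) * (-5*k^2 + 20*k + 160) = -5*k^4 + 25*k^3 + 420*k^2 - 1280*k - 8960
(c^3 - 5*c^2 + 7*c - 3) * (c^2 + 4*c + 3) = c^5 - c^4 - 10*c^3 + 10*c^2 + 9*c - 9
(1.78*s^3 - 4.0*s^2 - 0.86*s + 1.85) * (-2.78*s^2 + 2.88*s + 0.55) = -4.9484*s^5 + 16.2464*s^4 - 8.1502*s^3 - 9.8198*s^2 + 4.855*s + 1.0175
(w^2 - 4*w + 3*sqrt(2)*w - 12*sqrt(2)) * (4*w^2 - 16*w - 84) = 4*w^4 - 32*w^3 + 12*sqrt(2)*w^3 - 96*sqrt(2)*w^2 - 20*w^2 - 60*sqrt(2)*w + 336*w + 1008*sqrt(2)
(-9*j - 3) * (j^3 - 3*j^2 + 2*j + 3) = -9*j^4 + 24*j^3 - 9*j^2 - 33*j - 9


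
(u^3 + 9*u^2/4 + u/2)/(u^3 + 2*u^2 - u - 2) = u*(4*u + 1)/(4*(u^2 - 1))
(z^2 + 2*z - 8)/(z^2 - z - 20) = (z - 2)/(z - 5)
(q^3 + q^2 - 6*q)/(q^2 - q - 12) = q*(q - 2)/(q - 4)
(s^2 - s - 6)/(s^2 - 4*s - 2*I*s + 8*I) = (s^2 - s - 6)/(s^2 - 4*s - 2*I*s + 8*I)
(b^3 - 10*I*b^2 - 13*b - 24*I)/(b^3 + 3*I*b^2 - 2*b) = (b^2 - 11*I*b - 24)/(b*(b + 2*I))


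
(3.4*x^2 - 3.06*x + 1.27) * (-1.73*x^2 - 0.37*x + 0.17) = -5.882*x^4 + 4.0358*x^3 - 0.4869*x^2 - 0.9901*x + 0.2159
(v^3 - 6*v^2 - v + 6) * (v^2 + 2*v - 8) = v^5 - 4*v^4 - 21*v^3 + 52*v^2 + 20*v - 48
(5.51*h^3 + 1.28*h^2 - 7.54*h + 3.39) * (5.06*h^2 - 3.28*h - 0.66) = 27.8806*h^5 - 11.596*h^4 - 45.9874*h^3 + 41.0398*h^2 - 6.1428*h - 2.2374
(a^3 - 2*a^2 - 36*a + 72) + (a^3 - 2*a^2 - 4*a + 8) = 2*a^3 - 4*a^2 - 40*a + 80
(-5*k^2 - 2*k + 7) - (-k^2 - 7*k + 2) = -4*k^2 + 5*k + 5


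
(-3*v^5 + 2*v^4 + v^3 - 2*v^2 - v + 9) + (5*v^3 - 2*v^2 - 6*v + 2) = -3*v^5 + 2*v^4 + 6*v^3 - 4*v^2 - 7*v + 11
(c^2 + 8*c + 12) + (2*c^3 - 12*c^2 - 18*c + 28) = 2*c^3 - 11*c^2 - 10*c + 40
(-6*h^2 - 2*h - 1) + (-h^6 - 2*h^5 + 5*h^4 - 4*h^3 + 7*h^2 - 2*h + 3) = -h^6 - 2*h^5 + 5*h^4 - 4*h^3 + h^2 - 4*h + 2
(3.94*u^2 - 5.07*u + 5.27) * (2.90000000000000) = 11.426*u^2 - 14.703*u + 15.283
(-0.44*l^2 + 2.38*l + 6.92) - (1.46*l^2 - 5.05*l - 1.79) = -1.9*l^2 + 7.43*l + 8.71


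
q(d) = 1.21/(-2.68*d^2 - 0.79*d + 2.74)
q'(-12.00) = -0.00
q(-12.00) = -0.00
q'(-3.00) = -0.05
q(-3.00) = -0.06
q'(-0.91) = -3.22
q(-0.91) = 0.98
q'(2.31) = 0.09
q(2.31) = -0.09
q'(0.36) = 0.74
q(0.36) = 0.57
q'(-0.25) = -0.09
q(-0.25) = 0.44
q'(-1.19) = -510.88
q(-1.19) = -10.52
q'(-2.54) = -0.10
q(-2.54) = -0.10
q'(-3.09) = -0.05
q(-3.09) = -0.06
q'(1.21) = 1.92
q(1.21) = -0.57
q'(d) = 1.21*(5.36*d + 0.79)/(-2.68*d^2 - 0.79*d + 2.74)^2 = (6.4856*d + 0.9559)/(2.68*d^2 + 0.79*d - 2.74)^2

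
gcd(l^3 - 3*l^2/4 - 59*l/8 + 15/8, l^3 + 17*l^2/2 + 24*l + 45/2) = l + 5/2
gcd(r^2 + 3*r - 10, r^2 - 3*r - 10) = 1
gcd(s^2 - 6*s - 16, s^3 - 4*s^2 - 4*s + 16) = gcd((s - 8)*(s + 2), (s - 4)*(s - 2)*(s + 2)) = s + 2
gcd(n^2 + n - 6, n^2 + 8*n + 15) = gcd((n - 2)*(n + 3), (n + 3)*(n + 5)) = n + 3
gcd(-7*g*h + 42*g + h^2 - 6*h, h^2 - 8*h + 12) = h - 6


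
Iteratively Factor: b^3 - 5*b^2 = (b - 5)*(b^2) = b*(b - 5)*(b)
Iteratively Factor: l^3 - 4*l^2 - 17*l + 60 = (l - 5)*(l^2 + l - 12) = (l - 5)*(l + 4)*(l - 3)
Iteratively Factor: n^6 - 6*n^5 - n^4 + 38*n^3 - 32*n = (n + 2)*(n^5 - 8*n^4 + 15*n^3 + 8*n^2 - 16*n) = (n - 4)*(n + 2)*(n^4 - 4*n^3 - n^2 + 4*n) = n*(n - 4)*(n + 2)*(n^3 - 4*n^2 - n + 4) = n*(n - 4)*(n + 1)*(n + 2)*(n^2 - 5*n + 4) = n*(n - 4)*(n - 1)*(n + 1)*(n + 2)*(n - 4)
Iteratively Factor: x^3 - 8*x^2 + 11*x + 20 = (x - 4)*(x^2 - 4*x - 5) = (x - 5)*(x - 4)*(x + 1)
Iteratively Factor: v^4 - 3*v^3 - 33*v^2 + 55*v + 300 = (v + 3)*(v^3 - 6*v^2 - 15*v + 100) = (v + 3)*(v + 4)*(v^2 - 10*v + 25) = (v - 5)*(v + 3)*(v + 4)*(v - 5)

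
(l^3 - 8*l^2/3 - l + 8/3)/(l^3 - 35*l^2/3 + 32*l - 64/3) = (l + 1)/(l - 8)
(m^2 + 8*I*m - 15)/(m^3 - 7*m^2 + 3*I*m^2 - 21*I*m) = (m + 5*I)/(m*(m - 7))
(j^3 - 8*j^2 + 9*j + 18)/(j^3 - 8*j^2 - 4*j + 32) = (j^3 - 8*j^2 + 9*j + 18)/(j^3 - 8*j^2 - 4*j + 32)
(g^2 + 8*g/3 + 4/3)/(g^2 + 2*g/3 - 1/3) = (3*g^2 + 8*g + 4)/(3*g^2 + 2*g - 1)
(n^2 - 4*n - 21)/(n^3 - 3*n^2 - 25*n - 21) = 1/(n + 1)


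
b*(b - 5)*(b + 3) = b^3 - 2*b^2 - 15*b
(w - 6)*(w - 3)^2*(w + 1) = w^4 - 11*w^3 + 33*w^2 - 9*w - 54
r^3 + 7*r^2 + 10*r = r*(r + 2)*(r + 5)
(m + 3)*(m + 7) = m^2 + 10*m + 21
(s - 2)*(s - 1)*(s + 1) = s^3 - 2*s^2 - s + 2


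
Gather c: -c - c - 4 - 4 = -2*c - 8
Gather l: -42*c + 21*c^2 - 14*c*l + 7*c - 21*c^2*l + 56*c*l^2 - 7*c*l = 21*c^2 + 56*c*l^2 - 35*c + l*(-21*c^2 - 21*c)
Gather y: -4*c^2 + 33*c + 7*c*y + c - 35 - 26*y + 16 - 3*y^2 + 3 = -4*c^2 + 34*c - 3*y^2 + y*(7*c - 26) - 16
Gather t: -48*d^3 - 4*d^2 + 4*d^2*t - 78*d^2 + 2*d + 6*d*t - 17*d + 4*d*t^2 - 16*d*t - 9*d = -48*d^3 - 82*d^2 + 4*d*t^2 - 24*d + t*(4*d^2 - 10*d)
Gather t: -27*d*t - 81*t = t*(-27*d - 81)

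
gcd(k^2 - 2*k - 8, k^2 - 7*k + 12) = k - 4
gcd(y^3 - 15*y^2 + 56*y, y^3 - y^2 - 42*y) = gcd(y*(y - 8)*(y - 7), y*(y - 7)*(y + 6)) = y^2 - 7*y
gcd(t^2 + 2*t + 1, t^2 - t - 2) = t + 1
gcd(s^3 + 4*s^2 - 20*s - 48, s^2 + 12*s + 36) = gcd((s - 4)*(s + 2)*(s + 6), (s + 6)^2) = s + 6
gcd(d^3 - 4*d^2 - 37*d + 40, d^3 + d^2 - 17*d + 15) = d^2 + 4*d - 5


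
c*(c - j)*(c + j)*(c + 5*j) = c^4 + 5*c^3*j - c^2*j^2 - 5*c*j^3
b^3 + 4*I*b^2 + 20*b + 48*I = (b - 4*I)*(b + 2*I)*(b + 6*I)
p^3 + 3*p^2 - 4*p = p*(p - 1)*(p + 4)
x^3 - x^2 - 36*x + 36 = (x - 6)*(x - 1)*(x + 6)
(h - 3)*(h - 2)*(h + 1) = h^3 - 4*h^2 + h + 6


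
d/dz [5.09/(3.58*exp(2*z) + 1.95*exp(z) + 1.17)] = (-36.4444*exp(z) - 9.9255)*exp(z)/(3.58*exp(2*z) + 1.95*exp(z) + 1.17)^2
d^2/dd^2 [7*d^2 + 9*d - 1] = 14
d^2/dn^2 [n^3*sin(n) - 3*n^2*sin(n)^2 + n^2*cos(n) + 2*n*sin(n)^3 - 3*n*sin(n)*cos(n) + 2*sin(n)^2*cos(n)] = -n^3*sin(n) + 5*n^2*cos(n) - 6*n^2*cos(2*n) + n*sin(n)/2 - 6*n*sin(2*n) + 9*n*sin(3*n)/2 + 9*cos(n)/2 - 3*cos(2*n) + 3*cos(3*n)/2 - 3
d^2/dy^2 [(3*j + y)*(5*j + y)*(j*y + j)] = 2*j*(8*j + 3*y + 1)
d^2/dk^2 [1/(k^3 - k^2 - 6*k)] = 2*(k*(1 - 3*k)*(-k^2 + k + 6) - (-3*k^2 + 2*k + 6)^2)/(k^3*(-k^2 + k + 6)^3)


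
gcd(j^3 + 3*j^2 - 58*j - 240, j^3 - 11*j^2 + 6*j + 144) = j - 8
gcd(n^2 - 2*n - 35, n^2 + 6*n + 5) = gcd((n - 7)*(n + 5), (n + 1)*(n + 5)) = n + 5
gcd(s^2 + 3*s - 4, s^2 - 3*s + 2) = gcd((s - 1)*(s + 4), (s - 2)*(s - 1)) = s - 1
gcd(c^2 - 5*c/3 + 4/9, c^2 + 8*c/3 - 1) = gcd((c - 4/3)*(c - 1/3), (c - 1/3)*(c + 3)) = c - 1/3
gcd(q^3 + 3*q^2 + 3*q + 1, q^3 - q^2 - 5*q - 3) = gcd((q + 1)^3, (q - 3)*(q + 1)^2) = q^2 + 2*q + 1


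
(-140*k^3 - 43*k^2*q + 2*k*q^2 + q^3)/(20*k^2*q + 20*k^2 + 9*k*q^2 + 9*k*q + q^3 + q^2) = (-7*k + q)/(q + 1)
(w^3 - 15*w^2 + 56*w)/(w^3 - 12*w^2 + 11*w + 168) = w/(w + 3)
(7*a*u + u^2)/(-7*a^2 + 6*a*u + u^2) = u/(-a + u)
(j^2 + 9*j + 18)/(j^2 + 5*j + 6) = (j + 6)/(j + 2)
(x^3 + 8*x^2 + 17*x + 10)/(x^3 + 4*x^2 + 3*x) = (x^2 + 7*x + 10)/(x*(x + 3))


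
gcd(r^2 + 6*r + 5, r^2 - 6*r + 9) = 1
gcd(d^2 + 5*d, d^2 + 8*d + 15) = d + 5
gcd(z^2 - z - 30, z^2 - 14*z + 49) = 1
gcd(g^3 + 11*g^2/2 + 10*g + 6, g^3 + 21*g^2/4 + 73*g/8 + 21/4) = g^2 + 7*g/2 + 3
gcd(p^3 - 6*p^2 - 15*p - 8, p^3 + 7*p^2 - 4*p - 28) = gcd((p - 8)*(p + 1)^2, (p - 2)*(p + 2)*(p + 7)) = 1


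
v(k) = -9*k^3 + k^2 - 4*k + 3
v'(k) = -27*k^2 + 2*k - 4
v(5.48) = -1469.99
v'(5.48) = -803.86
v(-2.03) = 90.53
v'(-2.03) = -119.32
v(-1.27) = 28.13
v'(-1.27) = -50.09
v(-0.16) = 3.70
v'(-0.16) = -5.01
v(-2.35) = 134.72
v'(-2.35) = -157.81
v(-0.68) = 9.01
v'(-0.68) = -17.84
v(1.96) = -68.76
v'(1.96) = -103.80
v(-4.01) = 615.45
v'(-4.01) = -446.18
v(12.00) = -15453.00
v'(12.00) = -3868.00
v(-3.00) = 267.00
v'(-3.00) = -253.00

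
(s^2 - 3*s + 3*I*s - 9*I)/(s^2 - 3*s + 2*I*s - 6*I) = (s + 3*I)/(s + 2*I)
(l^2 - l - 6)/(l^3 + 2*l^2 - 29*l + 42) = (l + 2)/(l^2 + 5*l - 14)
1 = 1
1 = 1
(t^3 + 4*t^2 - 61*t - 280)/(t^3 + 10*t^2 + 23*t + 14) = (t^2 - 3*t - 40)/(t^2 + 3*t + 2)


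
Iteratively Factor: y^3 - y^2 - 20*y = (y + 4)*(y^2 - 5*y) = y*(y + 4)*(y - 5)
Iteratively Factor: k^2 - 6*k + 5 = (k - 5)*(k - 1)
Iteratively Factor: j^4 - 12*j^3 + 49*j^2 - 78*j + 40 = (j - 5)*(j^3 - 7*j^2 + 14*j - 8) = (j - 5)*(j - 2)*(j^2 - 5*j + 4) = (j - 5)*(j - 2)*(j - 1)*(j - 4)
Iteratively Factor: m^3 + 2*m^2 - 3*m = (m - 1)*(m^2 + 3*m) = (m - 1)*(m + 3)*(m)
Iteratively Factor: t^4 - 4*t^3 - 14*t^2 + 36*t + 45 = (t + 1)*(t^3 - 5*t^2 - 9*t + 45) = (t - 3)*(t + 1)*(t^2 - 2*t - 15) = (t - 3)*(t + 1)*(t + 3)*(t - 5)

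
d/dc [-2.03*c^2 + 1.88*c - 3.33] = 1.88 - 4.06*c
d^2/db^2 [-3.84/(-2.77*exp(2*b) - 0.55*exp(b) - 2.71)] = (3.84*(5.54*exp(b) + 0.55)*(11.08*exp(b) + 1.1)*exp(b) - (42.5472*exp(b) + 2.112)*(2.77*exp(2*b) + 0.55*exp(b) + 2.71))*exp(b)/(2.77*exp(2*b) + 0.55*exp(b) + 2.71)^3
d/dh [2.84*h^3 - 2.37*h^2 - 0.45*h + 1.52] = 8.52*h^2 - 4.74*h - 0.45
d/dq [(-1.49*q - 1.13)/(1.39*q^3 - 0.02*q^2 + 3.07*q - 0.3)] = (4.1422*q^3 + 4.6823*q^2 - 0.0452000000000004*q + 3.9161)/(1.9321*q^6 - 0.0556*q^5 + 8.535*q^4 - 0.9568*q^3 + 9.4369*q^2 - 1.842*q + 0.09)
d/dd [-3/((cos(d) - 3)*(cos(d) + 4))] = -(3*sin(d) + 3*sin(2*d))/((cos(d) - 3)^2*(cos(d) + 4)^2)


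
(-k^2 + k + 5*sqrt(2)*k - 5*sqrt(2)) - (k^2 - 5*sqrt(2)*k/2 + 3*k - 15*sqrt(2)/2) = -2*k^2 - 2*k + 15*sqrt(2)*k/2 + 5*sqrt(2)/2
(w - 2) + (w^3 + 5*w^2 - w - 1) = w^3 + 5*w^2 - 3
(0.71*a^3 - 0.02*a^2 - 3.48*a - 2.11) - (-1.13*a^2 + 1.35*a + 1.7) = 0.71*a^3 + 1.11*a^2 - 4.83*a - 3.81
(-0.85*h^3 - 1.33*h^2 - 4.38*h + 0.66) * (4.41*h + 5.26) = -3.7485*h^4 - 10.3363*h^3 - 26.3116*h^2 - 20.1282*h + 3.4716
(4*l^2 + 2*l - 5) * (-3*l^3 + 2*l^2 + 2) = -12*l^5 + 2*l^4 + 19*l^3 - 2*l^2 + 4*l - 10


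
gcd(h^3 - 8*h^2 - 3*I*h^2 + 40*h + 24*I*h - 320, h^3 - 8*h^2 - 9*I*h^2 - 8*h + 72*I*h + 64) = h^2 + h*(-8 - 8*I) + 64*I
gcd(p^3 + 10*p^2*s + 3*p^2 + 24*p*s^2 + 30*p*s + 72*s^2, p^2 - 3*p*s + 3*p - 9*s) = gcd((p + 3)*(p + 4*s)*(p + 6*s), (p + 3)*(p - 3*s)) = p + 3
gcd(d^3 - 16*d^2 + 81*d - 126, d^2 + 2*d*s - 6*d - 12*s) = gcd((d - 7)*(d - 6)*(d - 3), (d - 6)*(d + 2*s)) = d - 6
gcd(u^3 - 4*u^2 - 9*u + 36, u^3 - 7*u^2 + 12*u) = u^2 - 7*u + 12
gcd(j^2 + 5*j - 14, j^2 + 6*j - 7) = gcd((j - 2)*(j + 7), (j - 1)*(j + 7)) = j + 7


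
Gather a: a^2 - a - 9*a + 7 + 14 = a^2 - 10*a + 21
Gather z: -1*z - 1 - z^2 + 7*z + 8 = -z^2 + 6*z + 7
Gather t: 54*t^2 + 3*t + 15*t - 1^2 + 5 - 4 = 54*t^2 + 18*t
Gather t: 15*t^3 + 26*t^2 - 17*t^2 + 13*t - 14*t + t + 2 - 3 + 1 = 15*t^3 + 9*t^2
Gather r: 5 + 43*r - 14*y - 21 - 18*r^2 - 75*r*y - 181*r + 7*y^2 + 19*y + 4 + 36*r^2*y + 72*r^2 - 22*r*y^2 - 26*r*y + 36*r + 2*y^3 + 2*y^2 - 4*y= r^2*(36*y + 54) + r*(-22*y^2 - 101*y - 102) + 2*y^3 + 9*y^2 + y - 12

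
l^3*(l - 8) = l^4 - 8*l^3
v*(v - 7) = v^2 - 7*v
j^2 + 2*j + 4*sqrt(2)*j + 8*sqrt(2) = (j + 2)*(j + 4*sqrt(2))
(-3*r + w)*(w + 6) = -3*r*w - 18*r + w^2 + 6*w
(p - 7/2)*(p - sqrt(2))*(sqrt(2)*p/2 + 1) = sqrt(2)*p^3/2 - 7*sqrt(2)*p^2/4 - sqrt(2)*p + 7*sqrt(2)/2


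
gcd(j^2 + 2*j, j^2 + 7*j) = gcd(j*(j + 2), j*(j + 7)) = j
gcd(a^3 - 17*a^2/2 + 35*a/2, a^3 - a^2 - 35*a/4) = a^2 - 7*a/2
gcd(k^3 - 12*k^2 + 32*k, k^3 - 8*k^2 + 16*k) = k^2 - 4*k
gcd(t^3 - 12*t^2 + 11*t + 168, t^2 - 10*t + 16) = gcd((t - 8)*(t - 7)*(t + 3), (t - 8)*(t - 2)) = t - 8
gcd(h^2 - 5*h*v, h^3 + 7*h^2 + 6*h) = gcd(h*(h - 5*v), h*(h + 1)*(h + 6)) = h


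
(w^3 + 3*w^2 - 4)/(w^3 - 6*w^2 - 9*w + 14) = (w + 2)/(w - 7)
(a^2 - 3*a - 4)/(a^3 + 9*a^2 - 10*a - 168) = (a + 1)/(a^2 + 13*a + 42)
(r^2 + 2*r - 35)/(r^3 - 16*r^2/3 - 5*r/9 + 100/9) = 9*(r + 7)/(9*r^2 - 3*r - 20)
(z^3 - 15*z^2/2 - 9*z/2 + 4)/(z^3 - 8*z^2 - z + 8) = (z - 1/2)/(z - 1)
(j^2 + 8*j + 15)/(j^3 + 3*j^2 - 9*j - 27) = (j + 5)/(j^2 - 9)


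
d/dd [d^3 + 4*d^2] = d*(3*d + 8)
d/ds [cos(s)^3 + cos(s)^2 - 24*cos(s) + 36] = (-3*cos(s)^2 - 2*cos(s) + 24)*sin(s)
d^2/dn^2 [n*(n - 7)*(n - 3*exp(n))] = -3*n^2*exp(n) + 9*n*exp(n) + 6*n + 36*exp(n) - 14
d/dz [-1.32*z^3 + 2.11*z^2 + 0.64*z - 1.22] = -3.96*z^2 + 4.22*z + 0.64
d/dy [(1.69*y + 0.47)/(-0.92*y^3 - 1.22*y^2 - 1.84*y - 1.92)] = (3.1096*y^3 + 3.359*y^2 + 1.1468*y - 2.38)/(0.8464*y^6 + 2.2448*y^5 + 4.874*y^4 + 8.0224*y^3 + 8.0704*y^2 + 7.0656*y + 3.6864)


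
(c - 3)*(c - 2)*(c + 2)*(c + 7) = c^4 + 4*c^3 - 25*c^2 - 16*c + 84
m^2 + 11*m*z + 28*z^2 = (m + 4*z)*(m + 7*z)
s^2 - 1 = (s - 1)*(s + 1)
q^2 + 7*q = q*(q + 7)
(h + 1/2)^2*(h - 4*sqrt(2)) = h^3 - 4*sqrt(2)*h^2 + h^2 - 4*sqrt(2)*h + h/4 - sqrt(2)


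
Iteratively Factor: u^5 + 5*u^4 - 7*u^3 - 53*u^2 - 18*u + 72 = (u + 3)*(u^4 + 2*u^3 - 13*u^2 - 14*u + 24) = (u + 2)*(u + 3)*(u^3 - 13*u + 12) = (u - 1)*(u + 2)*(u + 3)*(u^2 + u - 12) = (u - 1)*(u + 2)*(u + 3)*(u + 4)*(u - 3)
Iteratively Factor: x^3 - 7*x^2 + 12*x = (x)*(x^2 - 7*x + 12) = x*(x - 3)*(x - 4)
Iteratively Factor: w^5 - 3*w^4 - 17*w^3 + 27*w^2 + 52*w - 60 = (w - 1)*(w^4 - 2*w^3 - 19*w^2 + 8*w + 60) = (w - 5)*(w - 1)*(w^3 + 3*w^2 - 4*w - 12) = (w - 5)*(w - 1)*(w + 2)*(w^2 + w - 6) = (w - 5)*(w - 1)*(w + 2)*(w + 3)*(w - 2)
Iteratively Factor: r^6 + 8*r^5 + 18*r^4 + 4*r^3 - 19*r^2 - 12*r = (r + 1)*(r^5 + 7*r^4 + 11*r^3 - 7*r^2 - 12*r) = (r + 1)*(r + 3)*(r^4 + 4*r^3 - r^2 - 4*r) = (r + 1)*(r + 3)*(r + 4)*(r^3 - r) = (r + 1)^2*(r + 3)*(r + 4)*(r^2 - r) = (r - 1)*(r + 1)^2*(r + 3)*(r + 4)*(r)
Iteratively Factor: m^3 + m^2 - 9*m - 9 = (m + 3)*(m^2 - 2*m - 3) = (m - 3)*(m + 3)*(m + 1)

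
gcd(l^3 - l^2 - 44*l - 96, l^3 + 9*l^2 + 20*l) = l + 4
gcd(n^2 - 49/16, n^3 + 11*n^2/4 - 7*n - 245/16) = n + 7/4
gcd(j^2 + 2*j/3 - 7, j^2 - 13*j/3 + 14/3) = j - 7/3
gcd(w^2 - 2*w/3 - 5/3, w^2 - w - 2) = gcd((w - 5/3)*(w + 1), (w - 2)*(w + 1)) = w + 1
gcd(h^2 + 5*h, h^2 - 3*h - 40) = h + 5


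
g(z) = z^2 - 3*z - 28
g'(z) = 2*z - 3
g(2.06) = -29.94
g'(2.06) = 1.12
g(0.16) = -28.45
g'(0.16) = -2.68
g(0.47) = -29.19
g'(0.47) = -2.06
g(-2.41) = -14.96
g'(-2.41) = -7.82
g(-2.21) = -16.49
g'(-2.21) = -7.42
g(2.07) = -29.93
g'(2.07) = 1.14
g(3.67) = -25.54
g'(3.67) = 4.34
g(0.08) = -28.23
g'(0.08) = -2.84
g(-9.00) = 80.00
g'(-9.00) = -21.00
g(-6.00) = 26.00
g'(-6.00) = -15.00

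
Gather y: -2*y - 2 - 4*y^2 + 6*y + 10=-4*y^2 + 4*y + 8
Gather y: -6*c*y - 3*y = y*(-6*c - 3)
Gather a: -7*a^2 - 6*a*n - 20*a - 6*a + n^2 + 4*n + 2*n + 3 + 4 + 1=-7*a^2 + a*(-6*n - 26) + n^2 + 6*n + 8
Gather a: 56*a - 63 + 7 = 56*a - 56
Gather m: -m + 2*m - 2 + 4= m + 2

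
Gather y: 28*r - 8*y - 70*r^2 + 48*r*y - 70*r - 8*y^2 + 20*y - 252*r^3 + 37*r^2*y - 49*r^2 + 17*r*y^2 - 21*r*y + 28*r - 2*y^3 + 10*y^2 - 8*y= -252*r^3 - 119*r^2 - 14*r - 2*y^3 + y^2*(17*r + 2) + y*(37*r^2 + 27*r + 4)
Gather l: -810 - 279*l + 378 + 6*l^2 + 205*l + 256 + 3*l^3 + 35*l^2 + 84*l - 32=3*l^3 + 41*l^2 + 10*l - 208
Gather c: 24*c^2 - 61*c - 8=24*c^2 - 61*c - 8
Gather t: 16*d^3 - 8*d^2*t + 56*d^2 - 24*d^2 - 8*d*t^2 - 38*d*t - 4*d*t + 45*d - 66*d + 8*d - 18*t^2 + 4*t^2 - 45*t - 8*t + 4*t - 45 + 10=16*d^3 + 32*d^2 - 13*d + t^2*(-8*d - 14) + t*(-8*d^2 - 42*d - 49) - 35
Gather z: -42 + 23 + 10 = -9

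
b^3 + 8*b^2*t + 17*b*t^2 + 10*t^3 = (b + t)*(b + 2*t)*(b + 5*t)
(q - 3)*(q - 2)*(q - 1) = q^3 - 6*q^2 + 11*q - 6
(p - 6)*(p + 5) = p^2 - p - 30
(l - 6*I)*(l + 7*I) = l^2 + I*l + 42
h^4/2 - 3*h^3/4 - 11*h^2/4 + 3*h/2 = h*(h/2 + 1)*(h - 3)*(h - 1/2)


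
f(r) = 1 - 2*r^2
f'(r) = -4*r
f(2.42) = -10.71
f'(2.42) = -9.68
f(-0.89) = -0.58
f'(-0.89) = 3.56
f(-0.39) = 0.70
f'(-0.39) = 1.56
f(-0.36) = 0.74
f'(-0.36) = 1.44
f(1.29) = -2.33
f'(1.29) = -5.16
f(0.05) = 1.00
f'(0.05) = -0.20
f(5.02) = -49.40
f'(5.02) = -20.08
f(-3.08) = -17.97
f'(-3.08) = 12.32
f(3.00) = -17.00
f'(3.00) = -12.00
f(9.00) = -161.00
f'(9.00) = -36.00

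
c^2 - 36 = (c - 6)*(c + 6)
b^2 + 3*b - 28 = (b - 4)*(b + 7)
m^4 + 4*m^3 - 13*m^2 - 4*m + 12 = (m - 2)*(m - 1)*(m + 1)*(m + 6)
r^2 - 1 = (r - 1)*(r + 1)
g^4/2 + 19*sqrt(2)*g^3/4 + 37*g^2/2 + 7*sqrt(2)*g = g*(g/2 + sqrt(2))*(g + sqrt(2)/2)*(g + 7*sqrt(2))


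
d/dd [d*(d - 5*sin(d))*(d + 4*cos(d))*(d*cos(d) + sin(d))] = -d^4*sin(d) - 4*d^3*sin(2*d) + 5*d^3*cos(d) - 5*d^3*cos(2*d) + 3*d^2*sin(d) - 25*d^2*sin(2*d)/2 - 5*d^2*cos(d) + 10*d^2*cos(2*d) - 15*d^2*cos(3*d) + 6*d^2 - 5*d*sin(d) + 4*d*sin(2*d) - 25*d*sin(3*d) + 5*d*cos(2*d) - 5*d - 5*cos(d) + 5*cos(3*d)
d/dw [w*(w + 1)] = 2*w + 1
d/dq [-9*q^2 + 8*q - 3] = 8 - 18*q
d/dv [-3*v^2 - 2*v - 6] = -6*v - 2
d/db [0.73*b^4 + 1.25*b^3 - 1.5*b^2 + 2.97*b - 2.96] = 2.92*b^3 + 3.75*b^2 - 3.0*b + 2.97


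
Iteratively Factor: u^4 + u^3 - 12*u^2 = (u + 4)*(u^3 - 3*u^2) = (u - 3)*(u + 4)*(u^2) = u*(u - 3)*(u + 4)*(u)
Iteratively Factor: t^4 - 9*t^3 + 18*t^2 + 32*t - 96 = (t - 3)*(t^3 - 6*t^2 + 32) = (t - 4)*(t - 3)*(t^2 - 2*t - 8) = (t - 4)*(t - 3)*(t + 2)*(t - 4)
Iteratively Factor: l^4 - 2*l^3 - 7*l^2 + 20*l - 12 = (l - 2)*(l^3 - 7*l + 6) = (l - 2)*(l - 1)*(l^2 + l - 6) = (l - 2)^2*(l - 1)*(l + 3)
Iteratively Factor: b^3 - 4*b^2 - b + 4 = (b + 1)*(b^2 - 5*b + 4) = (b - 4)*(b + 1)*(b - 1)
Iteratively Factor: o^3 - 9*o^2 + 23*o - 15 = (o - 1)*(o^2 - 8*o + 15) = (o - 3)*(o - 1)*(o - 5)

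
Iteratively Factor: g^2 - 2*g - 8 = (g - 4)*(g + 2)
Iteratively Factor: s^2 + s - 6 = (s + 3)*(s - 2)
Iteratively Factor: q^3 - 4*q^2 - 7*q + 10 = (q - 5)*(q^2 + q - 2) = (q - 5)*(q + 2)*(q - 1)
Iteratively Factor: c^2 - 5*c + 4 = (c - 1)*(c - 4)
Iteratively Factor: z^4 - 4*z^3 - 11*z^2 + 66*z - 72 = (z - 3)*(z^3 - z^2 - 14*z + 24) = (z - 3)*(z + 4)*(z^2 - 5*z + 6) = (z - 3)^2*(z + 4)*(z - 2)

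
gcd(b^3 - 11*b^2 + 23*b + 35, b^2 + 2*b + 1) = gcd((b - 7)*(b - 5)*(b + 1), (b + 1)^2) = b + 1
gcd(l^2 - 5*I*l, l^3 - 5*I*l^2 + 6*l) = l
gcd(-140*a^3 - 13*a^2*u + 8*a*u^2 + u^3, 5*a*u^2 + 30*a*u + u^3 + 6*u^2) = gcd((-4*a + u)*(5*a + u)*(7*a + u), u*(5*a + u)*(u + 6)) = 5*a + u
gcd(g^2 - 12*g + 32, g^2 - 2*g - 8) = g - 4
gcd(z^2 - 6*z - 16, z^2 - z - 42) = 1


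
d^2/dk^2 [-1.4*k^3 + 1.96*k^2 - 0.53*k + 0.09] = 3.92 - 8.4*k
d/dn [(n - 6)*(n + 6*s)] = 2*n + 6*s - 6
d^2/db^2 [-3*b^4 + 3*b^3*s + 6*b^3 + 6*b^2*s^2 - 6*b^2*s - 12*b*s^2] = -36*b^2 + 18*b*s + 36*b + 12*s^2 - 12*s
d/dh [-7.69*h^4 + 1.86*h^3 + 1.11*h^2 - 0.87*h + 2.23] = -30.76*h^3 + 5.58*h^2 + 2.22*h - 0.87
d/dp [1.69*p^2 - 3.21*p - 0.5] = 3.38*p - 3.21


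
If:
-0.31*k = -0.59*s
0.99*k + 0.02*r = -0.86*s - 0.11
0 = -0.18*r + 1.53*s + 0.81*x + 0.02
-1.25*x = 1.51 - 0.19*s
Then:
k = -0.00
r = -5.34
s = -0.00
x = -1.21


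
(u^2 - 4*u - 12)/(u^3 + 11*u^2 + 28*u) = (u^2 - 4*u - 12)/(u*(u^2 + 11*u + 28))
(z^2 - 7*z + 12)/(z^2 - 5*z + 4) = (z - 3)/(z - 1)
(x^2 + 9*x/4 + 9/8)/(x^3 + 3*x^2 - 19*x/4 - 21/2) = (4*x + 3)/(2*(2*x^2 + 3*x - 14))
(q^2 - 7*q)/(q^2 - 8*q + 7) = q/(q - 1)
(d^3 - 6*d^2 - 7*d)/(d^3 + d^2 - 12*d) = (d^2 - 6*d - 7)/(d^2 + d - 12)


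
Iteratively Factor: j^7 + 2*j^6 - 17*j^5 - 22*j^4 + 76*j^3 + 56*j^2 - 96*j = (j - 2)*(j^6 + 4*j^5 - 9*j^4 - 40*j^3 - 4*j^2 + 48*j) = (j - 2)*(j + 2)*(j^5 + 2*j^4 - 13*j^3 - 14*j^2 + 24*j) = (j - 2)*(j - 1)*(j + 2)*(j^4 + 3*j^3 - 10*j^2 - 24*j) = (j - 3)*(j - 2)*(j - 1)*(j + 2)*(j^3 + 6*j^2 + 8*j) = (j - 3)*(j - 2)*(j - 1)*(j + 2)*(j + 4)*(j^2 + 2*j) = j*(j - 3)*(j - 2)*(j - 1)*(j + 2)*(j + 4)*(j + 2)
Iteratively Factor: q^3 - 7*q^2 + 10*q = (q - 2)*(q^2 - 5*q) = q*(q - 2)*(q - 5)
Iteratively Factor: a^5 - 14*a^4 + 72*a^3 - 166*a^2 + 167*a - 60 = (a - 4)*(a^4 - 10*a^3 + 32*a^2 - 38*a + 15) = (a - 4)*(a - 3)*(a^3 - 7*a^2 + 11*a - 5) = (a - 4)*(a - 3)*(a - 1)*(a^2 - 6*a + 5) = (a - 4)*(a - 3)*(a - 1)^2*(a - 5)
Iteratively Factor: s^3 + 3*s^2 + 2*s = (s)*(s^2 + 3*s + 2) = s*(s + 1)*(s + 2)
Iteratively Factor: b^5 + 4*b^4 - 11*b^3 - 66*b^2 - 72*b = (b + 3)*(b^4 + b^3 - 14*b^2 - 24*b) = (b + 3)^2*(b^3 - 2*b^2 - 8*b) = b*(b + 3)^2*(b^2 - 2*b - 8) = b*(b - 4)*(b + 3)^2*(b + 2)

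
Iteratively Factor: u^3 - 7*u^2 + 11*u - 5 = (u - 1)*(u^2 - 6*u + 5) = (u - 1)^2*(u - 5)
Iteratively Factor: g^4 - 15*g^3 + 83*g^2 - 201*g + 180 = (g - 5)*(g^3 - 10*g^2 + 33*g - 36) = (g - 5)*(g - 4)*(g^2 - 6*g + 9) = (g - 5)*(g - 4)*(g - 3)*(g - 3)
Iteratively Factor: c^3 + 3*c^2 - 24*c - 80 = (c + 4)*(c^2 - c - 20) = (c - 5)*(c + 4)*(c + 4)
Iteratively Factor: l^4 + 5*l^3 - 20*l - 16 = (l + 2)*(l^3 + 3*l^2 - 6*l - 8) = (l - 2)*(l + 2)*(l^2 + 5*l + 4) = (l - 2)*(l + 2)*(l + 4)*(l + 1)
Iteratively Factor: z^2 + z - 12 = (z - 3)*(z + 4)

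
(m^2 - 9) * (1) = m^2 - 9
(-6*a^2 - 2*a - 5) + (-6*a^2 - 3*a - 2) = -12*a^2 - 5*a - 7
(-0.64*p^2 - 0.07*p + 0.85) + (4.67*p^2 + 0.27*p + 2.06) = 4.03*p^2 + 0.2*p + 2.91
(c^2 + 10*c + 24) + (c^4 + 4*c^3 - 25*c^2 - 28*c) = c^4 + 4*c^3 - 24*c^2 - 18*c + 24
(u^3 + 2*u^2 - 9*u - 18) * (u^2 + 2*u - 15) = u^5 + 4*u^4 - 20*u^3 - 66*u^2 + 99*u + 270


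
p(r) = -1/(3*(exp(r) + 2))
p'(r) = exp(r)/(3*(exp(r) + 2)^2)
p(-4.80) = -0.17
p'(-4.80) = 0.00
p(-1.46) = -0.15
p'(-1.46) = 0.02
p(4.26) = -0.00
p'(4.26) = 0.00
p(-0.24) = -0.12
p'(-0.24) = 0.03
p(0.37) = -0.10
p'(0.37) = 0.04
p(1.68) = -0.05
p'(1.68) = 0.03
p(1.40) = -0.06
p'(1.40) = 0.04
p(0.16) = -0.11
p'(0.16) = 0.04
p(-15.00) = -0.17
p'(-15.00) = 0.00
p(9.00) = 0.00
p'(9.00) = 0.00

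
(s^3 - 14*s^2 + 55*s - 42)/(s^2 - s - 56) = (-s^3 + 14*s^2 - 55*s + 42)/(-s^2 + s + 56)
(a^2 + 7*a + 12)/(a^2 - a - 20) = (a + 3)/(a - 5)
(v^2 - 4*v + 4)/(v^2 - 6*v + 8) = (v - 2)/(v - 4)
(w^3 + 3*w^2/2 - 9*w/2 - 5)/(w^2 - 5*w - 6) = (w^2 + w/2 - 5)/(w - 6)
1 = 1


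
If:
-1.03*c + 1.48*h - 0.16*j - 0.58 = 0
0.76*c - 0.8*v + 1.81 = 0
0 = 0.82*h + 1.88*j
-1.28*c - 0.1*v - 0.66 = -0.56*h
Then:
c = -0.67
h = -0.07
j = 0.03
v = 1.62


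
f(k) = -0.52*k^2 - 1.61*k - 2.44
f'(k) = -1.04*k - 1.61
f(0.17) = -2.73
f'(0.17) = -1.79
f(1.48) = -5.96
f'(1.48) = -3.15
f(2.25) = -8.70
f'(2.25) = -3.95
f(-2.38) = -1.55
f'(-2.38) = 0.87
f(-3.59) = -3.36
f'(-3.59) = 2.12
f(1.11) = -4.87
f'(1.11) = -2.76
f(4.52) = -20.34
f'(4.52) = -6.31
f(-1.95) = -1.28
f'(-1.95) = 0.42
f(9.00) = -59.05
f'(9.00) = -10.97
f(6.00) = -30.82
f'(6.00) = -7.85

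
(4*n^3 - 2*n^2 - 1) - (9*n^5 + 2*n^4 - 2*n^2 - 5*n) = -9*n^5 - 2*n^4 + 4*n^3 + 5*n - 1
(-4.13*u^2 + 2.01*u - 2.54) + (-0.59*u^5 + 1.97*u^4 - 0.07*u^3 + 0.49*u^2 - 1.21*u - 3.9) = -0.59*u^5 + 1.97*u^4 - 0.07*u^3 - 3.64*u^2 + 0.8*u - 6.44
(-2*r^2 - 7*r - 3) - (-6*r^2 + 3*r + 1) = 4*r^2 - 10*r - 4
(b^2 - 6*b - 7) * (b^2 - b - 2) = b^4 - 7*b^3 - 3*b^2 + 19*b + 14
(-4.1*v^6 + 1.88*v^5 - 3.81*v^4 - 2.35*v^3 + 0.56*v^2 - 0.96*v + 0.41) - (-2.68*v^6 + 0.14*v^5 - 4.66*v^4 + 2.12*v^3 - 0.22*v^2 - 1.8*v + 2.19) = -1.42*v^6 + 1.74*v^5 + 0.85*v^4 - 4.47*v^3 + 0.78*v^2 + 0.84*v - 1.78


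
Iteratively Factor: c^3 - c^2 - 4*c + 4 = (c + 2)*(c^2 - 3*c + 2) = (c - 1)*(c + 2)*(c - 2)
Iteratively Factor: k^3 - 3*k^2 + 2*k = (k - 2)*(k^2 - k) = k*(k - 2)*(k - 1)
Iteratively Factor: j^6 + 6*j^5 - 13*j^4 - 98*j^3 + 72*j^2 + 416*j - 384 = (j - 3)*(j^5 + 9*j^4 + 14*j^3 - 56*j^2 - 96*j + 128) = (j - 3)*(j + 4)*(j^4 + 5*j^3 - 6*j^2 - 32*j + 32) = (j - 3)*(j + 4)^2*(j^3 + j^2 - 10*j + 8) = (j - 3)*(j - 1)*(j + 4)^2*(j^2 + 2*j - 8) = (j - 3)*(j - 1)*(j + 4)^3*(j - 2)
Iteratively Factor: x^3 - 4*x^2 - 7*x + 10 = (x - 5)*(x^2 + x - 2) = (x - 5)*(x + 2)*(x - 1)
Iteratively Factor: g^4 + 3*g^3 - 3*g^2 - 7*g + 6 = (g - 1)*(g^3 + 4*g^2 + g - 6) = (g - 1)*(g + 2)*(g^2 + 2*g - 3) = (g - 1)*(g + 2)*(g + 3)*(g - 1)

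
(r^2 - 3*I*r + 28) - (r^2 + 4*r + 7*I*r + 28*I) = -4*r - 10*I*r + 28 - 28*I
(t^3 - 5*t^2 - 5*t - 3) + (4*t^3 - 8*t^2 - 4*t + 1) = 5*t^3 - 13*t^2 - 9*t - 2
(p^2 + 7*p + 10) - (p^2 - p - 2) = 8*p + 12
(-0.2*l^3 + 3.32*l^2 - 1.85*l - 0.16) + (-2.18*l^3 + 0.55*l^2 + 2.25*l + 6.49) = -2.38*l^3 + 3.87*l^2 + 0.4*l + 6.33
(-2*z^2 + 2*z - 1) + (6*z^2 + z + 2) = 4*z^2 + 3*z + 1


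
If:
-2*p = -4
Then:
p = 2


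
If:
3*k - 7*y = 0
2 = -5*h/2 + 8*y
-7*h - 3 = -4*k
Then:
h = -8/49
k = 13/28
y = 39/196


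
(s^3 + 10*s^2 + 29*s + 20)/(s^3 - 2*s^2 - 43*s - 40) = (s + 4)/(s - 8)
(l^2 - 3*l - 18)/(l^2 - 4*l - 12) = (l + 3)/(l + 2)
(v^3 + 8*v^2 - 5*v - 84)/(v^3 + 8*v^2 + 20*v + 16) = (v^2 + 4*v - 21)/(v^2 + 4*v + 4)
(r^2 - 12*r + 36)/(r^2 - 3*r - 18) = (r - 6)/(r + 3)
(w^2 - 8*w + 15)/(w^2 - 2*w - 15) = (w - 3)/(w + 3)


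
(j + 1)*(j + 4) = j^2 + 5*j + 4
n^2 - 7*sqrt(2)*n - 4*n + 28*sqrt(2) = (n - 4)*(n - 7*sqrt(2))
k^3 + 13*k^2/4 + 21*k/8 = k*(k + 3/2)*(k + 7/4)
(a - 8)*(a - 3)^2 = a^3 - 14*a^2 + 57*a - 72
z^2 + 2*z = z*(z + 2)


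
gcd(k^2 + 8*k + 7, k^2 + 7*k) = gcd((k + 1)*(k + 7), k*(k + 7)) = k + 7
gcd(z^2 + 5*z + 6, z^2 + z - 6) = z + 3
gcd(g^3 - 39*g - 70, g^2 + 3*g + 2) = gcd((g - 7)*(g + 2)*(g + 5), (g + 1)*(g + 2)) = g + 2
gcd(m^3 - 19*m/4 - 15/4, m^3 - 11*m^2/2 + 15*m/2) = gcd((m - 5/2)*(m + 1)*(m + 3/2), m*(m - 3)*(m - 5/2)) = m - 5/2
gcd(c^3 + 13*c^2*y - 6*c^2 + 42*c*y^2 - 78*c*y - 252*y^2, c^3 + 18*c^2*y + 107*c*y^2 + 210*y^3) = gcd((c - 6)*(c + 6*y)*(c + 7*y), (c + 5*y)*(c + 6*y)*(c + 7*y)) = c^2 + 13*c*y + 42*y^2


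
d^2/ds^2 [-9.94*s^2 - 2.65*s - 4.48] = -19.8800000000000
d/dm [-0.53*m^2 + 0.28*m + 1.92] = 0.28 - 1.06*m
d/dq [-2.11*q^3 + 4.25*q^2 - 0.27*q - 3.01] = -6.33*q^2 + 8.5*q - 0.27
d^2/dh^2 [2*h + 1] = 0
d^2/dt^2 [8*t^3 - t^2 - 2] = 48*t - 2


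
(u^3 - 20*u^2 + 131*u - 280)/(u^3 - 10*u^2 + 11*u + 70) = (u - 8)/(u + 2)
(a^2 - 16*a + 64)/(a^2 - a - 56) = (a - 8)/(a + 7)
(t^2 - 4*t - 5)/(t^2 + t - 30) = (t + 1)/(t + 6)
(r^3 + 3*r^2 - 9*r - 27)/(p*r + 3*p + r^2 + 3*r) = (r^2 - 9)/(p + r)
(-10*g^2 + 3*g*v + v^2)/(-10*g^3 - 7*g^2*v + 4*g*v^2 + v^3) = 1/(g + v)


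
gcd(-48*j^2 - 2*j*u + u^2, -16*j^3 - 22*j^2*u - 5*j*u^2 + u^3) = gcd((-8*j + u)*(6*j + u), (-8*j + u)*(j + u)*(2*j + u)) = -8*j + u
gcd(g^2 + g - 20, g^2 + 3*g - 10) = g + 5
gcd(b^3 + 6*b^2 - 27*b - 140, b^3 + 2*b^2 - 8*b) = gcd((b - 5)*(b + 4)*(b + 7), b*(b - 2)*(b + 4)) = b + 4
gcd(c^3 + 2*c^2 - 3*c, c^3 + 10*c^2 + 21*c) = c^2 + 3*c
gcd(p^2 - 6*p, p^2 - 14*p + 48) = p - 6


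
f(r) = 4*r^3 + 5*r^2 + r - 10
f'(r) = 12*r^2 + 10*r + 1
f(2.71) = 109.04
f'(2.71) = 116.23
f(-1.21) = -10.98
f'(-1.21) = 6.47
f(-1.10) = -10.37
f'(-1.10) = 4.52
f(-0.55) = -9.70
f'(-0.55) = -0.87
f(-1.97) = -23.15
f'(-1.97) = 27.87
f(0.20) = -9.57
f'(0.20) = 3.48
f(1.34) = 9.94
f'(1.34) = 35.95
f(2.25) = 63.12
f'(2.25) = 84.25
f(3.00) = 146.00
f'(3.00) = 139.00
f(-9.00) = -2530.00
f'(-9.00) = 883.00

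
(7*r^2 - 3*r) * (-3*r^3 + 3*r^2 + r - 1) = -21*r^5 + 30*r^4 - 2*r^3 - 10*r^2 + 3*r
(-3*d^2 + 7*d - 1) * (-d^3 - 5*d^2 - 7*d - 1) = 3*d^5 + 8*d^4 - 13*d^3 - 41*d^2 + 1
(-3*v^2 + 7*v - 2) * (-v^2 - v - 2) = 3*v^4 - 4*v^3 + v^2 - 12*v + 4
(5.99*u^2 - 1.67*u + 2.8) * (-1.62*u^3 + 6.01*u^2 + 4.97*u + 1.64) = -9.7038*u^5 + 38.7053*u^4 + 15.1976*u^3 + 18.3517*u^2 + 11.1772*u + 4.592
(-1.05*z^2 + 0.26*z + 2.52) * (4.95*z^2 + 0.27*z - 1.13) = -5.1975*z^4 + 1.0035*z^3 + 13.7307*z^2 + 0.3866*z - 2.8476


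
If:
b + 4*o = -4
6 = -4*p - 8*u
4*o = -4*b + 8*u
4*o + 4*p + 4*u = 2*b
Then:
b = -16/9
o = -5/9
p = 5/6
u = -7/6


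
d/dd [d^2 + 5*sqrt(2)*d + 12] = 2*d + 5*sqrt(2)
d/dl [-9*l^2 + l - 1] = 1 - 18*l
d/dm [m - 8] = 1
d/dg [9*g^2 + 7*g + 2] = 18*g + 7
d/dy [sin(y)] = cos(y)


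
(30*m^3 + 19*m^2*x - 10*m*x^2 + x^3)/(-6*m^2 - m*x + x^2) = (-30*m^3 - 19*m^2*x + 10*m*x^2 - x^3)/(6*m^2 + m*x - x^2)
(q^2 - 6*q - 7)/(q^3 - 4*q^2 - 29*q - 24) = (q - 7)/(q^2 - 5*q - 24)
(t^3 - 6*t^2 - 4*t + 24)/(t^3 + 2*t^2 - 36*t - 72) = (t - 2)/(t + 6)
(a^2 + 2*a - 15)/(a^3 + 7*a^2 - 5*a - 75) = 1/(a + 5)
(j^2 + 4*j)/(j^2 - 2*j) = (j + 4)/(j - 2)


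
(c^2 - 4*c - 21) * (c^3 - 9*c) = c^5 - 4*c^4 - 30*c^3 + 36*c^2 + 189*c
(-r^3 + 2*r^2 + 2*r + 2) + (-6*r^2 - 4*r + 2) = -r^3 - 4*r^2 - 2*r + 4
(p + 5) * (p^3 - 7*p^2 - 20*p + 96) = p^4 - 2*p^3 - 55*p^2 - 4*p + 480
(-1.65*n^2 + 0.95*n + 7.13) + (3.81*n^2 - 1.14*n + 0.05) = 2.16*n^2 - 0.19*n + 7.18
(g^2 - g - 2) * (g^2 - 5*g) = g^4 - 6*g^3 + 3*g^2 + 10*g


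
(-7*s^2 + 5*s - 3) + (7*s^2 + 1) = 5*s - 2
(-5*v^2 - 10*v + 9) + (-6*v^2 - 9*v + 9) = -11*v^2 - 19*v + 18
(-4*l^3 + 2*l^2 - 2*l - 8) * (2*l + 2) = -8*l^4 - 4*l^3 - 20*l - 16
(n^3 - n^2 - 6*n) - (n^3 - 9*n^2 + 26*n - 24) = 8*n^2 - 32*n + 24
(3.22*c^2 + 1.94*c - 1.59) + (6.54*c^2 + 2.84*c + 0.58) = 9.76*c^2 + 4.78*c - 1.01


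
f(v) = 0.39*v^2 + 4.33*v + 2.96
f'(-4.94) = 0.48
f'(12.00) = 13.69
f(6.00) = 42.98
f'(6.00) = 9.01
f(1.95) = 12.89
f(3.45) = 22.54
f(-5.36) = -9.04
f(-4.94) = -8.91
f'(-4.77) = 0.61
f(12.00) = 111.08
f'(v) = 0.78*v + 4.33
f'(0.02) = 4.35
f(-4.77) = -8.82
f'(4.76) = 8.04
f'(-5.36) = 0.15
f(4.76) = 32.41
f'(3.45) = 7.02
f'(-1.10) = 3.47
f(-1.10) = -1.33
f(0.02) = 3.05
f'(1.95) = 5.85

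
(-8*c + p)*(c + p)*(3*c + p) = -24*c^3 - 29*c^2*p - 4*c*p^2 + p^3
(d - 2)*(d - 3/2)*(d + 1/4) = d^3 - 13*d^2/4 + 17*d/8 + 3/4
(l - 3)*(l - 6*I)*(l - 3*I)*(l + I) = l^4 - 3*l^3 - 8*I*l^3 - 9*l^2 + 24*I*l^2 + 27*l - 18*I*l + 54*I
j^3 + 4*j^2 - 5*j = j*(j - 1)*(j + 5)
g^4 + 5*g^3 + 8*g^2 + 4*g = g*(g + 1)*(g + 2)^2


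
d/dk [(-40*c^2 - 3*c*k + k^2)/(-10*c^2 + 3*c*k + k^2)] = 6*c/(4*c^2 - 4*c*k + k^2)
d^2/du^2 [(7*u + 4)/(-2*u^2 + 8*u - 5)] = 4*(-8*(u - 2)^2*(7*u + 4) + 3*(7*u - 8)*(2*u^2 - 8*u + 5))/(2*u^2 - 8*u + 5)^3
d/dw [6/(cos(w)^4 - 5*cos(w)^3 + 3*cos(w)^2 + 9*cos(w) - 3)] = 6*(4*cos(w)^3 - 15*cos(w)^2 + 6*cos(w) + 9)*sin(w)/(cos(w)^4 - 5*cos(w)^3 + 3*cos(w)^2 + 9*cos(w) - 3)^2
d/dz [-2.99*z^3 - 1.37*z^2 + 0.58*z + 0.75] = -8.97*z^2 - 2.74*z + 0.58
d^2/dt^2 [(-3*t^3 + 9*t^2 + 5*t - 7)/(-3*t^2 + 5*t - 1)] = 6*(-38*t^3 + 75*t^2 - 87*t + 40)/(27*t^6 - 135*t^5 + 252*t^4 - 215*t^3 + 84*t^2 - 15*t + 1)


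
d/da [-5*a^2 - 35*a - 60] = -10*a - 35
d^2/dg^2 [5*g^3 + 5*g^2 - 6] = 30*g + 10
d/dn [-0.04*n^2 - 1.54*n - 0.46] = -0.08*n - 1.54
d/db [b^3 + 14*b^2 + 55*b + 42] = 3*b^2 + 28*b + 55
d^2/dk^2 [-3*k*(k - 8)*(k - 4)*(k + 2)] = -36*k^2 + 180*k - 48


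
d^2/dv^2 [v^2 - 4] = 2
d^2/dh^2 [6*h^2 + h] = 12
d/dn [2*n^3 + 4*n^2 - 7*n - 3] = 6*n^2 + 8*n - 7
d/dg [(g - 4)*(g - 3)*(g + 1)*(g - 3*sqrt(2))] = 4*g^3 - 18*g^2 - 9*sqrt(2)*g^2 + 10*g + 36*sqrt(2)*g - 15*sqrt(2) + 12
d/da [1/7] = 0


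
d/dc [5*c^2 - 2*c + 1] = 10*c - 2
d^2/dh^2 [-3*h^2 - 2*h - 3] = -6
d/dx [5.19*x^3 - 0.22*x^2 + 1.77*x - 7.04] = 15.57*x^2 - 0.44*x + 1.77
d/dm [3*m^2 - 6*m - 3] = 6*m - 6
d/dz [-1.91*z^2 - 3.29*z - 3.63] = -3.82*z - 3.29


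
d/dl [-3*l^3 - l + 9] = -9*l^2 - 1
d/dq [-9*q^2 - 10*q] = -18*q - 10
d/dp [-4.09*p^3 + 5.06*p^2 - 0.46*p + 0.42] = -12.27*p^2 + 10.12*p - 0.46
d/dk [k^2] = 2*k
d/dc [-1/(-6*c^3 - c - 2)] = (-18*c^2 - 1)/(6*c^3 + c + 2)^2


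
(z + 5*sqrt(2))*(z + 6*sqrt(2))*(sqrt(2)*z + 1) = sqrt(2)*z^3 + 23*z^2 + 71*sqrt(2)*z + 60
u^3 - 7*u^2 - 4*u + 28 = (u - 7)*(u - 2)*(u + 2)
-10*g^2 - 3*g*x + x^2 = (-5*g + x)*(2*g + x)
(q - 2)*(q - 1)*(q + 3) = q^3 - 7*q + 6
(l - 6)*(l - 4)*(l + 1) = l^3 - 9*l^2 + 14*l + 24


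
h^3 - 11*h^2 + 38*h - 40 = (h - 5)*(h - 4)*(h - 2)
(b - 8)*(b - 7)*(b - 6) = b^3 - 21*b^2 + 146*b - 336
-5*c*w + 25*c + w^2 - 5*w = (-5*c + w)*(w - 5)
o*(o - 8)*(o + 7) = o^3 - o^2 - 56*o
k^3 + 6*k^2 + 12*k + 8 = (k + 2)^3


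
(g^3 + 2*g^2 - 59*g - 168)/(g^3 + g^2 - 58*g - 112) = (g + 3)/(g + 2)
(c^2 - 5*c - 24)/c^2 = 1 - 5/c - 24/c^2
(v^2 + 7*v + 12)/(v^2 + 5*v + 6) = (v + 4)/(v + 2)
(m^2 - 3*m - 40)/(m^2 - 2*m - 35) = (m - 8)/(m - 7)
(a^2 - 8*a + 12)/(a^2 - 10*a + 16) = (a - 6)/(a - 8)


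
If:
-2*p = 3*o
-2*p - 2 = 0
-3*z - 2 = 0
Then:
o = 2/3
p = -1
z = -2/3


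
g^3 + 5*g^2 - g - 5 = (g - 1)*(g + 1)*(g + 5)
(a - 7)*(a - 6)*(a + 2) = a^3 - 11*a^2 + 16*a + 84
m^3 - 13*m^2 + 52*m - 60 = (m - 6)*(m - 5)*(m - 2)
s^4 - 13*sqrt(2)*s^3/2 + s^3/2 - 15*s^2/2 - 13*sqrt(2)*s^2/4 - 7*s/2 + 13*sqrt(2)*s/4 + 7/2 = (s - 1/2)*(s + 1)*(s - 7*sqrt(2))*(s + sqrt(2)/2)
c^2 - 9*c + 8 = (c - 8)*(c - 1)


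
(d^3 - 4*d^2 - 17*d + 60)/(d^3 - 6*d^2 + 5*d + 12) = (d^2 - d - 20)/(d^2 - 3*d - 4)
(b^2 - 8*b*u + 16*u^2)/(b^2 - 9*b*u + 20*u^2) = (-b + 4*u)/(-b + 5*u)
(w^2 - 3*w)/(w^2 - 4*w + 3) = w/(w - 1)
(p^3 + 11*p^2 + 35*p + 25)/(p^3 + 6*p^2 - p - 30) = (p^2 + 6*p + 5)/(p^2 + p - 6)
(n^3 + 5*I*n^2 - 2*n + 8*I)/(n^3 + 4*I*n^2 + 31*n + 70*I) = (n^2 + 3*I*n + 4)/(n^2 + 2*I*n + 35)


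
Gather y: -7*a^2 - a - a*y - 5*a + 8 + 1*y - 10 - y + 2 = -7*a^2 - a*y - 6*a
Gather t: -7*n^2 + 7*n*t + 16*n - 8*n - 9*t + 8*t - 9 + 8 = -7*n^2 + 8*n + t*(7*n - 1) - 1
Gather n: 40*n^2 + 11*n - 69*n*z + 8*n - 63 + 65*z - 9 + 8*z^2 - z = 40*n^2 + n*(19 - 69*z) + 8*z^2 + 64*z - 72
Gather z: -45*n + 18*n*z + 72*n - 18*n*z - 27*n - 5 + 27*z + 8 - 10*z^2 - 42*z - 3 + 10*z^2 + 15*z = 0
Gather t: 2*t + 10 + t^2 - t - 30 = t^2 + t - 20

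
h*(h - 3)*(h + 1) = h^3 - 2*h^2 - 3*h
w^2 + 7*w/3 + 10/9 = (w + 2/3)*(w + 5/3)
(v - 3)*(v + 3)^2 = v^3 + 3*v^2 - 9*v - 27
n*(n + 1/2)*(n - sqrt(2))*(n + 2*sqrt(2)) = n^4 + n^3/2 + sqrt(2)*n^3 - 4*n^2 + sqrt(2)*n^2/2 - 2*n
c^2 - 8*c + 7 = (c - 7)*(c - 1)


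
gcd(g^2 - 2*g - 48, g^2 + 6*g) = g + 6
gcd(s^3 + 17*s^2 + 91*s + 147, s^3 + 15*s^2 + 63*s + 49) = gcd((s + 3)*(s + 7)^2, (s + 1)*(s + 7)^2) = s^2 + 14*s + 49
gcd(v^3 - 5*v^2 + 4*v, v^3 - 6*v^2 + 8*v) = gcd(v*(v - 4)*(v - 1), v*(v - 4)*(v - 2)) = v^2 - 4*v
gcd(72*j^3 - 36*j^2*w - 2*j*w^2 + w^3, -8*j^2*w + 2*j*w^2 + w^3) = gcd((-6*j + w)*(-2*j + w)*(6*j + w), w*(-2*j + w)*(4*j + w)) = -2*j + w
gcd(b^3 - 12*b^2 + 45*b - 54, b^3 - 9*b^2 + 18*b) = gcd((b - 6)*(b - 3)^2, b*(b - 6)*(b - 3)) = b^2 - 9*b + 18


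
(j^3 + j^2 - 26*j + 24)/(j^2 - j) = j + 2 - 24/j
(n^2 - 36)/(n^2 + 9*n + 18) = (n - 6)/(n + 3)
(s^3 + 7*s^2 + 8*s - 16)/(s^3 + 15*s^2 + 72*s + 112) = (s - 1)/(s + 7)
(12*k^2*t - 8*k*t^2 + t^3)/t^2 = 12*k^2/t - 8*k + t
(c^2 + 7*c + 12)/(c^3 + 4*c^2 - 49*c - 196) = (c + 3)/(c^2 - 49)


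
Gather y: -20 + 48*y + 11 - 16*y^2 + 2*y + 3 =-16*y^2 + 50*y - 6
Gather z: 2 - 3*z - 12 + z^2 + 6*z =z^2 + 3*z - 10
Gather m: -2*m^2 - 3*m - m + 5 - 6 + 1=-2*m^2 - 4*m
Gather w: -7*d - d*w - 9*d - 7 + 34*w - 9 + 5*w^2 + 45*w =-16*d + 5*w^2 + w*(79 - d) - 16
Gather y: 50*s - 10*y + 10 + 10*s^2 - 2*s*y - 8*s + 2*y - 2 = 10*s^2 + 42*s + y*(-2*s - 8) + 8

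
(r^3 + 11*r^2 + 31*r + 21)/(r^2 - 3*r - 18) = (r^2 + 8*r + 7)/(r - 6)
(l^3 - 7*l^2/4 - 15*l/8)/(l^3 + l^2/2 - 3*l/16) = 2*(2*l - 5)/(4*l - 1)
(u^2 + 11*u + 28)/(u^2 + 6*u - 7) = (u + 4)/(u - 1)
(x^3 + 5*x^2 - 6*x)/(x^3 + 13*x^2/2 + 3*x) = 2*(x - 1)/(2*x + 1)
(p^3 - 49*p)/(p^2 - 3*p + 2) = p*(p^2 - 49)/(p^2 - 3*p + 2)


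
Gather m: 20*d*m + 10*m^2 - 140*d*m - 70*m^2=-120*d*m - 60*m^2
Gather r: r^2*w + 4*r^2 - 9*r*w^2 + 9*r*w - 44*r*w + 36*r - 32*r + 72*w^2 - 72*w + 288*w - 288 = r^2*(w + 4) + r*(-9*w^2 - 35*w + 4) + 72*w^2 + 216*w - 288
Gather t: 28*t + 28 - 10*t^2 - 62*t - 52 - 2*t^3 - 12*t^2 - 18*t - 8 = -2*t^3 - 22*t^2 - 52*t - 32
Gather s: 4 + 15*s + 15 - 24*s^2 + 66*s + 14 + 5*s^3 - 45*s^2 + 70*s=5*s^3 - 69*s^2 + 151*s + 33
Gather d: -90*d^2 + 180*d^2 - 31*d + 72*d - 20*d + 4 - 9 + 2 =90*d^2 + 21*d - 3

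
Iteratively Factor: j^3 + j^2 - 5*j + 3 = (j - 1)*(j^2 + 2*j - 3) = (j - 1)*(j + 3)*(j - 1)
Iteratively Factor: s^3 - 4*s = (s - 2)*(s^2 + 2*s) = s*(s - 2)*(s + 2)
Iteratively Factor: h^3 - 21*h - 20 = (h - 5)*(h^2 + 5*h + 4) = (h - 5)*(h + 1)*(h + 4)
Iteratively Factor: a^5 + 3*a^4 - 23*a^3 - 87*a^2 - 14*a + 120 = (a + 4)*(a^4 - a^3 - 19*a^2 - 11*a + 30) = (a + 2)*(a + 4)*(a^3 - 3*a^2 - 13*a + 15) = (a - 5)*(a + 2)*(a + 4)*(a^2 + 2*a - 3) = (a - 5)*(a + 2)*(a + 3)*(a + 4)*(a - 1)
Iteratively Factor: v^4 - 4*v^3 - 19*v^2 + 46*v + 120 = (v + 3)*(v^3 - 7*v^2 + 2*v + 40) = (v + 2)*(v + 3)*(v^2 - 9*v + 20) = (v - 5)*(v + 2)*(v + 3)*(v - 4)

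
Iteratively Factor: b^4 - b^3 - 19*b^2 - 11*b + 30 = (b + 2)*(b^3 - 3*b^2 - 13*b + 15) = (b - 1)*(b + 2)*(b^2 - 2*b - 15) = (b - 5)*(b - 1)*(b + 2)*(b + 3)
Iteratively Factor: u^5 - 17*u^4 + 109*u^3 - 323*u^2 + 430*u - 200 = (u - 5)*(u^4 - 12*u^3 + 49*u^2 - 78*u + 40) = (u - 5)*(u - 2)*(u^3 - 10*u^2 + 29*u - 20) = (u - 5)*(u - 4)*(u - 2)*(u^2 - 6*u + 5) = (u - 5)*(u - 4)*(u - 2)*(u - 1)*(u - 5)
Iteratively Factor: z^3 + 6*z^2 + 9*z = (z + 3)*(z^2 + 3*z) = z*(z + 3)*(z + 3)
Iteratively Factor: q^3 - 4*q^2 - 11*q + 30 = (q + 3)*(q^2 - 7*q + 10) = (q - 5)*(q + 3)*(q - 2)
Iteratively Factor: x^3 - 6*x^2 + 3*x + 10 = (x + 1)*(x^2 - 7*x + 10) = (x - 5)*(x + 1)*(x - 2)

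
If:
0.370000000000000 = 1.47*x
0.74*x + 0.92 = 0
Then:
No Solution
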